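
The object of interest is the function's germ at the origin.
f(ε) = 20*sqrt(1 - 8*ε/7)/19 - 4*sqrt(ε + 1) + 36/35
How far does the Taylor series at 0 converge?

The radius of convergence is 7/8.

Branch term (20/19)*sqrt(1 - ε/(7/8)): its argument vanishes at ε = 7/8, a square-root branch point, modulus 7/8.
Branch term (-4)*sqrt(1 - ε/(-1)): its argument vanishes at ε = -1, a square-root branch point, modulus 1.
The radius of convergence is the smallest modulus among the singular points: 7/8.


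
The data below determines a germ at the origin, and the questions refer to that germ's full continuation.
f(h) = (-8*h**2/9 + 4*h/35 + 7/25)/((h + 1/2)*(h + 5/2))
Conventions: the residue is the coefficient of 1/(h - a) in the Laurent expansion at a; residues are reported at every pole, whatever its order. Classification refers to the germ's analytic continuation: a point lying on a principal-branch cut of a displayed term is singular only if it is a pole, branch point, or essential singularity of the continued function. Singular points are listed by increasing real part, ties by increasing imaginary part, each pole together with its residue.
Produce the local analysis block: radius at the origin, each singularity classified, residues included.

Radius of convergence at 0: 1/2.
At -5/2: a pole of order 1; residue 8759/3150.
At -1/2: a pole of order 1; residue 1/3150.

Denominator factor (h + 1/2): pole of order 1 at -1/2, modulus 1/2.
Denominator factor (h + 5/2): pole of order 1 at -5/2, modulus 5/2.
The radius of convergence is the smallest modulus among the singular points: 1/2.
At the order-1 pole -5/2 set g(h) = (h - (-5/2))*f(h) = (-8*h**2/9 + 4*h/35 + 7/25)/(h + 1/2).
Simple pole: residue = g(a) at a = -5/2, which is 8759/3150.
At the order-1 pole -1/2 set g(h) = (h - (-1/2))*f(h) = (-8*h**2/9 + 4*h/35 + 7/25)/(h + 5/2).
Simple pole: residue = g(a) at a = -1/2, which is 1/3150.
List the singular points by increasing real part (a conjugate pair: the negative imaginary part first).


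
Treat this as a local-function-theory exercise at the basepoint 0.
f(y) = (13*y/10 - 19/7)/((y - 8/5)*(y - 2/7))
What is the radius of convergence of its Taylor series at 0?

Denominator factor (y - 8/5): pole of order 1 at 8/5, modulus 8/5.
Denominator factor (y - 2/7): pole of order 1 at 2/7, modulus 2/7.
The radius of convergence is the smallest modulus among the singular points: 2/7.

The radius of convergence is 2/7.


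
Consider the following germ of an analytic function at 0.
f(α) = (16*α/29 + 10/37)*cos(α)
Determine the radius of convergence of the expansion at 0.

The radius of convergence is infinite.

The factor cos(α) is entire and contributes no finite singular point.
The polynomial part has no poles.
No finite singular points: the Taylor series at 0 converges everywhere.


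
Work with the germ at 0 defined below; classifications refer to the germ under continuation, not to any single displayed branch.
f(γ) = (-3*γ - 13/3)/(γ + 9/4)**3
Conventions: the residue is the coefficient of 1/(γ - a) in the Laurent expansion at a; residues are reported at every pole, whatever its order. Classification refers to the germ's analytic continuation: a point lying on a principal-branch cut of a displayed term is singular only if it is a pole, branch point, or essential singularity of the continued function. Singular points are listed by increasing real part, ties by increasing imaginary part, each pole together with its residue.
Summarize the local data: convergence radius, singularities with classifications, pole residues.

Radius of convergence at 0: 9/4.
At -9/4: a pole of order 3; residue 0.

Denominator factor (γ + 9/4)^3: pole of order 3 at -9/4, modulus 9/4.
The radius of convergence is the smallest modulus among the singular points: 9/4.
At the order-3 pole -9/4 set g(γ) = (γ - (-9/4))^3*f(γ) = -3*γ - 13/3.
Order-3 pole: residue = g''(a)/2; g''(-9/4) = 0, so the residue is 0.


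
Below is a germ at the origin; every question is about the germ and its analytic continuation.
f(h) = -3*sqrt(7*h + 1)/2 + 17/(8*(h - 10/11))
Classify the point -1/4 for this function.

Denominator factors: h - 10/11 = -51/44 at h = -1/4 — none vanishes.
Branch term sqrt(1 - h/(-1/7)): argument at -1/4 is -3/4, nonzero, so -1/4 is not its branch point (a point on a principal cut is still regular for the continued germ).
So the germ continues analytically to -1/4.

The point is a regular point.


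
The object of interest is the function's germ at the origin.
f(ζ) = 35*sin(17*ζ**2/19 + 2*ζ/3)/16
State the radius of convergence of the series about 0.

The radius of convergence is infinite.

The factor -sin(17*ζ**2/19 + 2*ζ/3) is entire and contributes no finite singular point.
The polynomial part has no poles.
No finite singular points: the Taylor series at 0 converges everywhere.


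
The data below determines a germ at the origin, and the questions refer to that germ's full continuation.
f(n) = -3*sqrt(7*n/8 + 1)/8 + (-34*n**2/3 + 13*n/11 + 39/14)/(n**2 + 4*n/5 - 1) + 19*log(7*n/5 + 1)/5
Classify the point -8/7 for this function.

The point is an algebraic (square-root) branch point.

The term (-3/8)*sqrt(1 - n/(-8/7)) has argument 1 - -8/7/(-8/7) = 0 at -8/7: a square-root (algebraic, two-sheeted) branch point; the remaining terms are analytic or single-valued there.


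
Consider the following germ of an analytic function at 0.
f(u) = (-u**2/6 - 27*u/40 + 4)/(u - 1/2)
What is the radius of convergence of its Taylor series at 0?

Denominator factor (u - 1/2): pole of order 1 at 1/2, modulus 1/2.
The radius of convergence is the smallest modulus among the singular points: 1/2.

The radius of convergence is 1/2.


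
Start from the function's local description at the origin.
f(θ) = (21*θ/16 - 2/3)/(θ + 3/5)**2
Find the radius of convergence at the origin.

Denominator factor (θ + 3/5)^2: pole of order 2 at -3/5, modulus 3/5.
The radius of convergence is the smallest modulus among the singular points: 3/5.

The radius of convergence is 3/5.


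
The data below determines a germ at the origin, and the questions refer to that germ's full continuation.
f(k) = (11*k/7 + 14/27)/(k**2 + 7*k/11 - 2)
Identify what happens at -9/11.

The point is a regular point.

Denominator factors: k**2 + 7*k/11 - 2 = -224/121 at k = -9/11 — none vanishes.
So the germ continues analytically to -9/11.


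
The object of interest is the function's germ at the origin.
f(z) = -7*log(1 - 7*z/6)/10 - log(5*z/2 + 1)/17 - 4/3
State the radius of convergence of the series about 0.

Branch term (-7/10)*log(1 - z/(6/7)): its argument vanishes at z = 6/7, a logarithmic branch point, modulus 6/7.
Branch term (-1/17)*log(1 - z/(-2/5)): its argument vanishes at z = -2/5, a logarithmic branch point, modulus 2/5.
The radius of convergence is the smallest modulus among the singular points: 2/5.

The radius of convergence is 2/5.


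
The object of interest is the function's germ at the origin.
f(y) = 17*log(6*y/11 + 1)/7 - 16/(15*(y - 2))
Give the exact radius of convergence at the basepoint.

The radius of convergence is 11/6.

Denominator factor (y - 2): pole of order 1 at 2, modulus 2.
Branch term (17/7)*log(1 - y/(-11/6)): its argument vanishes at y = -11/6, a logarithmic branch point, modulus 11/6.
The radius of convergence is the smallest modulus among the singular points: 11/6.


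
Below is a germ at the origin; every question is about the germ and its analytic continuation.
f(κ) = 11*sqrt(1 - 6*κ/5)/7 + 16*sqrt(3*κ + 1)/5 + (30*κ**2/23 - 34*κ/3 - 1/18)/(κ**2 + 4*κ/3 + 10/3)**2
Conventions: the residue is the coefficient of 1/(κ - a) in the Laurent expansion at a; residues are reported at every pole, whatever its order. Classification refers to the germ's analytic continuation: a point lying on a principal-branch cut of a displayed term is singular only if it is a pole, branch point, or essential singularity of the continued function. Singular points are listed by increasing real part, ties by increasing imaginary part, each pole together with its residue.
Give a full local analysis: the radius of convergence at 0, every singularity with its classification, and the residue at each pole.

Radius of convergence at 0: 1/3.
At (-2/3) - ((1/3)*sqrt(26))*i: a pole of order 2; residue ((14715/124384)*sqrt(26))*i.
At (-2/3) + ((1/3)*sqrt(26))*i: a pole of order 2; residue -((14715/124384)*sqrt(26))*i.
At -1/3: an algebraic (square-root) branch point.
At 5/6: an algebraic (square-root) branch point.


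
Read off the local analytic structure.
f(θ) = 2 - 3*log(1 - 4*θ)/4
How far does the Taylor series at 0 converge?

The radius of convergence is 1/4.

Branch term (-3/4)*log(1 - θ/(1/4)): its argument vanishes at θ = 1/4, a logarithmic branch point, modulus 1/4.
The radius of convergence is the smallest modulus among the singular points: 1/4.


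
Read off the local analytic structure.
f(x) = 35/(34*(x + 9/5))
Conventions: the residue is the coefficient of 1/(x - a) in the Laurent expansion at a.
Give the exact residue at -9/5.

The residue is 35/34.

At the order-1 pole -9/5 set g(x) = (x - (-9/5))*f(x) = 35/34.
Simple pole: residue = g(a) at a = -9/5, which is 35/34.


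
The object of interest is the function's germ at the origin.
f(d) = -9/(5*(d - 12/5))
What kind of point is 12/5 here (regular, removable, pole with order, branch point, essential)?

The point is a pole of order 1.

The denominator factor d - 12/5 vanishes at 12/5 and appears to the power 1; the numerator there equals -9/5, nonzero, and no other factor vanishes.
Hence a pole whose order is the multiplicity, 1.


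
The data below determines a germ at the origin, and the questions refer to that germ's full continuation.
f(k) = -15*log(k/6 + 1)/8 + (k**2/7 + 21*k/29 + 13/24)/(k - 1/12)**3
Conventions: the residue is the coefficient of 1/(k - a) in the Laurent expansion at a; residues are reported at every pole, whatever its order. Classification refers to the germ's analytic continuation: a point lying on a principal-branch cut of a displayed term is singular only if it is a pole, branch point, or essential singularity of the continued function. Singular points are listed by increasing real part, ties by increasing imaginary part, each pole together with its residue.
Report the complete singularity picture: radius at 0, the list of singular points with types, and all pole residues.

Radius of convergence at 0: 1/12.
At -6: a logarithmic branch point.
At 1/12: a pole of order 3; residue 1/7.

Denominator factor (k - 1/12)^3: pole of order 3 at 1/12, modulus 1/12.
Branch term (-15/8)*log(1 - k/(-6)): its argument vanishes at k = -6, a logarithmic branch point, modulus 6.
The radius of convergence is the smallest modulus among the singular points: 1/12.
The branch term is analytic at 1/12 and contributes nothing to the residue; only the rational part matters.
At the order-3 pole 1/12 set g(k) = (k - (1/12))^3*(rational part) = k**2/7 + 21*k/29 + 13/24.
Order-3 pole: residue = g''(a)/2; g''(1/12) = 2/7, so the residue is 1/7.
List the singular points by increasing real part (a conjugate pair: the negative imaginary part first).


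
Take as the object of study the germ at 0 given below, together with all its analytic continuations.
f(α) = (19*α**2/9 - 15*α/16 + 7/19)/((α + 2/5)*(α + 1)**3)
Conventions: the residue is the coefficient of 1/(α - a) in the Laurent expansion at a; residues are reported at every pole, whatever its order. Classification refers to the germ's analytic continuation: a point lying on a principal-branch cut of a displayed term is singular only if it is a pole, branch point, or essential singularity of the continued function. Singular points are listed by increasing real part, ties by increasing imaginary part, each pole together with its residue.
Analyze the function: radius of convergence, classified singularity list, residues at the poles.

Radius of convergence at 0: 2/5.
At -1: a pole of order 3; residue -184885/36936.
At -2/5: a pole of order 1; residue 184885/36936.

Denominator factor (α + 1)^3: pole of order 3 at -1, modulus 1.
Denominator factor (α + 2/5): pole of order 1 at -2/5, modulus 2/5.
The radius of convergence is the smallest modulus among the singular points: 2/5.
At the order-3 pole -1 set g(α) = (α - (-1))^3*f(α) = (19*α**2/9 - 15*α/16 + 7/19)/(α + 2/5).
Order-3 pole: residue = g''(a)/2; g''(-1) = -184885/18468, so the residue is -184885/36936.
At the order-1 pole -2/5 set g(α) = (α - (-2/5))*f(α) = (19*α**2/9 - 15*α/16 + 7/19)/(α + 1)**3.
Simple pole: residue = g(a) at a = -2/5, which is 184885/36936.
List the singular points by increasing real part (a conjugate pair: the negative imaginary part first).


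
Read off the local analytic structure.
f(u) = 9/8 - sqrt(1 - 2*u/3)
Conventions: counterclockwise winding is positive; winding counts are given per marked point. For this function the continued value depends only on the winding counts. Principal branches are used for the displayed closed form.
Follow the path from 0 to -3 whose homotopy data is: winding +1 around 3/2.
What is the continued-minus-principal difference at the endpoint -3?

The rational part is single-valued and drops out of the difference; each branch term changes only by its own monodromy.
(-1)*sqrt(1 - u/(3/2)): winding +1 is odd, the square root flips sign, contributing -2*(-1)*sqrt(1 - (-3)/(3/2)) = -2*(-1)*sqrt(3) = (2)*sqrt(3).
Summing the contributions at u = -3 gives (2)*sqrt(3).

Continued minus principal equals (2)*sqrt(3).


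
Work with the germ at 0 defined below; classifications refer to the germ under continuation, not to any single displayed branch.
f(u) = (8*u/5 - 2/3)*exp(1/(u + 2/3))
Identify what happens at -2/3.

The point is an essential singularity.

The exponent 1/(u - (-2/3)) has a pole at -2/3, so exp(1/(u - (-2/3))) takes every nonzero value near it: an essential singularity (not a pole of any order).


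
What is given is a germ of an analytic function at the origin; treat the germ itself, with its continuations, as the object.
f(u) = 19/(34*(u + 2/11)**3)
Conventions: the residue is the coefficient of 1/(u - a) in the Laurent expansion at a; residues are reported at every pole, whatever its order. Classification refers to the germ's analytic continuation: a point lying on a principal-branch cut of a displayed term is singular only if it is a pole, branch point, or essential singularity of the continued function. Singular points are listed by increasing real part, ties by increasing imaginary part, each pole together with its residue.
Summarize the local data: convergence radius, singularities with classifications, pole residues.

Radius of convergence at 0: 2/11.
At -2/11: a pole of order 3; residue 0.

Denominator factor (u + 2/11)^3: pole of order 3 at -2/11, modulus 2/11.
The radius of convergence is the smallest modulus among the singular points: 2/11.
At the order-3 pole -2/11 set g(u) = (u - (-2/11))^3*f(u) = 19/34.
Order-3 pole: residue = g''(a)/2; g''(-2/11) = 0, so the residue is 0.


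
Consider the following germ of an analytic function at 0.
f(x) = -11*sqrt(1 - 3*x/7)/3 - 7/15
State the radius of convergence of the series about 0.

The radius of convergence is 7/3.

Branch term (-11/3)*sqrt(1 - x/(7/3)): its argument vanishes at x = 7/3, a square-root branch point, modulus 7/3.
The radius of convergence is the smallest modulus among the singular points: 7/3.


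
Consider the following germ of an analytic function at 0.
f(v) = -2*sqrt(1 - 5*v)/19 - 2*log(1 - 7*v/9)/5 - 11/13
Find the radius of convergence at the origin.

The radius of convergence is 1/5.

Branch term (-2/5)*log(1 - v/(9/7)): its argument vanishes at v = 9/7, a logarithmic branch point, modulus 9/7.
Branch term (-2/19)*sqrt(1 - v/(1/5)): its argument vanishes at v = 1/5, a square-root branch point, modulus 1/5.
The radius of convergence is the smallest modulus among the singular points: 1/5.


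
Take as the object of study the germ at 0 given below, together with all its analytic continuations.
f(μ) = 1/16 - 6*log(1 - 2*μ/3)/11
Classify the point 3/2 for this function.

The point is a logarithmic branch point.

The term (-6/11)*log(1 - μ/(3/2)) has argument 1 - 3/2/(3/2) = 0 at 3/2: a logarithmic (infinitely-sheeted) branch point; the remaining terms are analytic or single-valued there.


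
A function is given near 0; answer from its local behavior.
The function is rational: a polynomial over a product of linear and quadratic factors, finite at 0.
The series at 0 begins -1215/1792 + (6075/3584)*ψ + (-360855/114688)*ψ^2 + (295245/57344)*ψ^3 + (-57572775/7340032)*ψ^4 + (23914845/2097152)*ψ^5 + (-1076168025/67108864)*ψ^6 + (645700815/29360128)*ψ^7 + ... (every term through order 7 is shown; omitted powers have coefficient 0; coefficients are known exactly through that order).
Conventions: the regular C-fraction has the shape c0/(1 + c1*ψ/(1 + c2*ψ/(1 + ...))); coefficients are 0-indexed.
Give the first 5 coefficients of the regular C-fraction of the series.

The regular C-fraction coefficients are [-1215/1792, 5/2, -103/160, 10449/16480, -60/4429].

Taylor coefficients (read off): a_0 = -1215/1792, a_1 = 6075/3584, a_2 = -360855/114688, a_3 = 295245/57344, a_4 = -57572775/7340032.
c0 = a_0 = -1215/1792. Peel one level at a time: if S = 1 + c*ψ/S' with S'(0) = 1, then c is the ψ-coefficient of S and S' = c*ψ/(S - 1).
S_1 = c0/f = 1 + (5/2)*ψ + (103/64)*ψ^2 + ...; c1 = 5/2.
S_2 = c1*ψ/(S_1 - 1) = 1 + (-103/160)*ψ + (10449/25600)*ψ^2 + ...; c2 = -103/160.
S_3 = c2*ψ/(S_2 - 1) = 1 + (10449/16480)*ψ + (729/84872)*ψ^2 + ...; c3 = 10449/16480.
S_4 = c3*ψ/(S_3 - 1) = 1 + (-60/4429)*ψ + ...; c4 = -60/4429.


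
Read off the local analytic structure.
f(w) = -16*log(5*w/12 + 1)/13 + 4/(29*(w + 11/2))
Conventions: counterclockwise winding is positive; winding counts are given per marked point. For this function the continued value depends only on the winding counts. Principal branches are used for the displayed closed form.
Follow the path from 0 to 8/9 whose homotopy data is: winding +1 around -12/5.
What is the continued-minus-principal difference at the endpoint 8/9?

The rational part is single-valued and drops out of the difference; each branch term changes only by its own monodromy.
(-16/13)*log(1 - w/(-12/5)): each positive loop around -12/5 adds 2*pi*i to the log, so winding +1 contributes (-16/13)*(1)*2*pi*i = -(32/13)*pi*i.
Summing the contributions at w = 8/9 gives -(32/13)*pi*i.

Continued minus principal equals -(32/13)*pi*i.


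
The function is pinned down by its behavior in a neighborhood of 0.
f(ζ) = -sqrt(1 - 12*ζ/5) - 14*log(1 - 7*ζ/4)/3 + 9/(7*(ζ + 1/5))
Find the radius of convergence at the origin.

Denominator factor (ζ + 1/5): pole of order 1 at -1/5, modulus 1/5.
Branch term (-1)*sqrt(1 - ζ/(5/12)): its argument vanishes at ζ = 5/12, a square-root branch point, modulus 5/12.
Branch term (-14/3)*log(1 - ζ/(4/7)): its argument vanishes at ζ = 4/7, a logarithmic branch point, modulus 4/7.
The radius of convergence is the smallest modulus among the singular points: 1/5.

The radius of convergence is 1/5.


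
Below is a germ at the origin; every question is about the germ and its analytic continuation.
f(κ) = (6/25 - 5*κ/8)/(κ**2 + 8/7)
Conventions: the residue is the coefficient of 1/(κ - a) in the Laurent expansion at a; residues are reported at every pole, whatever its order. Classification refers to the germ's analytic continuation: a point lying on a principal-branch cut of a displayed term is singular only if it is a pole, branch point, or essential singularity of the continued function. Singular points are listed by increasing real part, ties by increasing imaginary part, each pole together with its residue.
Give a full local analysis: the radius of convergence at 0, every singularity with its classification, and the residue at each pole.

Denominator factor (κ**2 + 8/7): discriminant -32/7, complex-conjugate roots ((2/7)*sqrt(14))*i and -((2/7)*sqrt(14))*i; poles of order 1, moduli (2/7)*sqrt(14) and (2/7)*sqrt(14).
The radius of convergence is the smallest modulus among the singular points: (2/7)*sqrt(14).
The factor κ**2 + 8/7 splits as (κ - a)(κ - a') with a = -((2/7)*sqrt(14))*i, a' = ((2/7)*sqrt(14))*i. At the order-1 pole a set g(κ) = (κ - a)*f(κ) = [6/25 - 5*κ/8] / (κ - a').
Simple pole: residue = g(a) at a = -((2/7)*sqrt(14))*i, which is (-5/16) + ((3/100)*sqrt(14))*i.
The factor κ**2 + 8/7 splits as (κ - a)(κ - a') with a = ((2/7)*sqrt(14))*i, a' = -((2/7)*sqrt(14))*i. At the order-1 pole a set g(κ) = (κ - a)*f(κ) = [6/25 - 5*κ/8] / (κ - a').
Simple pole: residue = g(a) at a = ((2/7)*sqrt(14))*i, which is (-5/16) - ((3/100)*sqrt(14))*i.
List the singular points by increasing real part (a conjugate pair: the negative imaginary part first).

Radius of convergence at 0: (2/7)*sqrt(14).
At -((2/7)*sqrt(14))*i: a pole of order 1; residue (-5/16) + ((3/100)*sqrt(14))*i.
At ((2/7)*sqrt(14))*i: a pole of order 1; residue (-5/16) - ((3/100)*sqrt(14))*i.


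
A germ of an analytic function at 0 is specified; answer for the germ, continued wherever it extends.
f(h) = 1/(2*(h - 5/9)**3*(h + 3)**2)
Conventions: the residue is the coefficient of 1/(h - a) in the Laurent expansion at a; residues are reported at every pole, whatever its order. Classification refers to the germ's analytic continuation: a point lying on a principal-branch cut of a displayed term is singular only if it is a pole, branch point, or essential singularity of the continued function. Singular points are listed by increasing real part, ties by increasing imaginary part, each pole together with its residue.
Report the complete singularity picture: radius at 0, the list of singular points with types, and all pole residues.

Radius of convergence at 0: 5/9.
At -3: a pole of order 2; residue -19683/2097152.
At 5/9: a pole of order 3; residue 19683/2097152.

Denominator factor (h + 3)^2: pole of order 2 at -3, modulus 3.
Denominator factor (h - 5/9)^3: pole of order 3 at 5/9, modulus 5/9.
The radius of convergence is the smallest modulus among the singular points: 5/9.
At the order-2 pole -3 set g(h) = (h - (-3))^2*f(h) = 1/(2*(h - 5/9)**3).
Order-2 pole: residue = g'(a); g'(-3) = -19683/2097152, so the residue is -19683/2097152.
At the order-3 pole 5/9 set g(h) = (h - (5/9))^3*f(h) = 1/(2*(h + 3)**2).
Order-3 pole: residue = g''(a)/2; g''(5/9) = 19683/1048576, so the residue is 19683/2097152.
List the singular points by increasing real part (a conjugate pair: the negative imaginary part first).


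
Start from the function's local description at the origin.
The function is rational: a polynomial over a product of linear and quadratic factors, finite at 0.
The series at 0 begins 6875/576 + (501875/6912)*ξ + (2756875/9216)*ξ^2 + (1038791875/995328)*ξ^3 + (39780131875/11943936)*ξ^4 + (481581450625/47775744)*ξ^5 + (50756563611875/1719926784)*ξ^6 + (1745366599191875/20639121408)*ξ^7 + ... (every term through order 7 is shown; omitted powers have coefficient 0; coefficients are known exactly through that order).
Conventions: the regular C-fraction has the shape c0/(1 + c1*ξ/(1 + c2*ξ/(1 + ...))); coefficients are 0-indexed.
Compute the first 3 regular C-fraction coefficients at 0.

Taylor coefficients (read off): a_0 = 6875/576, a_1 = 501875/6912, a_2 = 2756875/9216.
c0 = a_0 = 6875/576. Peel one level at a time: if S = 1 + c*ξ/S' with S'(0) = 1, then c is the ξ-coefficient of S and S' = c*ξ/(S - 1).
S_1 = c0/f = 1 + (-73/12)*ξ + (215/18)*ξ^2 + ...; c1 = -73/12.
S_2 = c1*ξ/(S_1 - 1) = 1 + (430/219)*ξ + ...; c2 = 430/219.

The regular C-fraction coefficients are [6875/576, -73/12, 430/219].


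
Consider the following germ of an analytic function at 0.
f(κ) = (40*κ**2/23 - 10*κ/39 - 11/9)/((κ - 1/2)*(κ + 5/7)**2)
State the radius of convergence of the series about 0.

The radius of convergence is 1/2.

Denominator factor (κ - 1/2): pole of order 1 at 1/2, modulus 1/2.
Denominator factor (κ + 5/7)^2: pole of order 2 at -5/7, modulus 5/7.
The radius of convergence is the smallest modulus among the singular points: 1/2.


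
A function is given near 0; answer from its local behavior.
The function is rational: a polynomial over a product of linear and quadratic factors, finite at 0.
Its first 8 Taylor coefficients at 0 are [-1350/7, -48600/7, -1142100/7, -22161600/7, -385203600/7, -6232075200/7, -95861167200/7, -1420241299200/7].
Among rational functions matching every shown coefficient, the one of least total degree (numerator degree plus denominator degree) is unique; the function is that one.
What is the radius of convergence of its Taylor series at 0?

No rational of total degree below 6 reproduces all 8 coefficients; solving the [0/6] Pade equations on them gives f(φ) = -25/(28*(φ**2 - 2*φ + 1/6)**3), whose expansion matches every shown term.
Denominator factor (φ**2 - 2*φ + 1/6)^3: discriminant 10/3, real irrational roots 1 + (1/6)*sqrt(30) and 1 - (1/6)*sqrt(30); poles of order 3, moduli 1 + (1/6)*sqrt(30) and 1 - (1/6)*sqrt(30).
The radius of convergence is the smallest modulus among the singular points: 1 - (1/6)*sqrt(30).

The radius of convergence is 1 - (1/6)*sqrt(30).


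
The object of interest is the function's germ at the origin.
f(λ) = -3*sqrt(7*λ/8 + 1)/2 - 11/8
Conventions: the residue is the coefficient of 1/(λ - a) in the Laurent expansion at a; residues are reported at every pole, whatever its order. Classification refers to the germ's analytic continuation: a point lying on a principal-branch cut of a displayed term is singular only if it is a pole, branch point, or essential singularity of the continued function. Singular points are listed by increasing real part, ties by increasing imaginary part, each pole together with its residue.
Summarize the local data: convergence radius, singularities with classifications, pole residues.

Branch term (-3/2)*sqrt(1 - λ/(-8/7)): its argument vanishes at λ = -8/7, a square-root branch point, modulus 8/7.
The radius of convergence is the smallest modulus among the singular points: 8/7.

Radius of convergence at 0: 8/7.
At -8/7: an algebraic (square-root) branch point.


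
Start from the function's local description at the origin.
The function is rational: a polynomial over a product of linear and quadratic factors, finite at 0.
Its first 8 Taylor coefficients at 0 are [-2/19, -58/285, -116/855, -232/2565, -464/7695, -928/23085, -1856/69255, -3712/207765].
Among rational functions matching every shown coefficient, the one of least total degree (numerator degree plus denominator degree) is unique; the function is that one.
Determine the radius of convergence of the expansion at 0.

No rational of total degree below 2 reproduces all 8 coefficients; solving the [1/1] Pade equations on them gives f(k) = (k/5 + 3/19)/(k - 3/2), whose expansion matches every shown term.
Denominator factor (k - 3/2): pole of order 1 at 3/2, modulus 3/2.
The radius of convergence is the smallest modulus among the singular points: 3/2.

The radius of convergence is 3/2.


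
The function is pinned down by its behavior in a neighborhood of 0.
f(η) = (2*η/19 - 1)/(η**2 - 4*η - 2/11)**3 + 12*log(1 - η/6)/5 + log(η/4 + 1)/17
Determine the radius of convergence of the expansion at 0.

The radius of convergence is -2 + (1/11)*sqrt(506).

Denominator factor (η**2 - 4*η - 2/11)^3: discriminant 184/11, real irrational roots 2 + (1/11)*sqrt(506) and 2 - (1/11)*sqrt(506); poles of order 3, moduli 2 + (1/11)*sqrt(506) and -2 + (1/11)*sqrt(506).
Branch term (1/17)*log(1 - η/(-4)): its argument vanishes at η = -4, a logarithmic branch point, modulus 4.
Branch term (12/5)*log(1 - η/(6)): its argument vanishes at η = 6, a logarithmic branch point, modulus 6.
The radius of convergence is the smallest modulus among the singular points: -2 + (1/11)*sqrt(506).


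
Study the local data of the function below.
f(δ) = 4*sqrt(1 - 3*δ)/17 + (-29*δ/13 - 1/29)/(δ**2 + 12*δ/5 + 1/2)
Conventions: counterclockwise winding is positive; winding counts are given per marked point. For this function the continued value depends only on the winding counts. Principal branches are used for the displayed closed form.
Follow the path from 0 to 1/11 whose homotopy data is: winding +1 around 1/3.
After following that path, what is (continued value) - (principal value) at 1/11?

The rational part is single-valued and drops out of the difference; each branch term changes only by its own monodromy.
(4/17)*sqrt(1 - δ/(1/3)): winding +1 is odd, the square root flips sign, contributing -2*(4/17)*sqrt(1 - (1/11)/(1/3)) = -2*(4/17)*sqrt(8/11) = -(16/187)*sqrt(22).
Summing the contributions at δ = 1/11 gives -(16/187)*sqrt(22).

Continued minus principal equals -(16/187)*sqrt(22).


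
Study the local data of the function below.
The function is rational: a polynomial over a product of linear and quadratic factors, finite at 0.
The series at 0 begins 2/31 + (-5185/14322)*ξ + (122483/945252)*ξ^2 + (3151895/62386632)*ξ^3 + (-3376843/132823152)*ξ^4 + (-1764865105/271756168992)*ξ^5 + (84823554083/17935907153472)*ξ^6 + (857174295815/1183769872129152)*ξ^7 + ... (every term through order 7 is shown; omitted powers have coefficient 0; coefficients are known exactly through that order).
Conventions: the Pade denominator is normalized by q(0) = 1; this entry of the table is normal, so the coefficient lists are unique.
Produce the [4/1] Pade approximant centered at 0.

Taylor coefficients needed (read off): a_0 = 2/31, a_1 = -5185/14322, a_2 = 122483/945252, a_3 = 3151895/62386632, a_4 = -3376843/132823152, a_5 = -1764865105/271756168992.
Write the denominator as Q(ξ) = 1 + q1*ξ. Requiring Q*f - P = O(ξ^6) with deg P <= 4 kills the coefficients of ξ^5..ξ^5 in Q*f:
  ξ^5: a_5 + q1*a_4 = 0, i.e. -1764865105/271756168992 + (-3376843/132823152)*q1 = 0.
Solving this linear system: q1 = -1764865105/6909020778.
The numerator is Q*f truncated at degree 4: P0 = a_0 = 2/31; P1 = a_1 + q1*a_0 = -17196514275/45432045722; P2 = a_2 + q1*a_1 = 5044216544/22716022861; P3 = a_3 + q1*a_2 = 395765920/22716022861; P4 = a_4 + q1*a_3 = -870685024/22716022861.

The Pade approximant has numerator coefficients [2/31, -17196514275/45432045722, 5044216544/22716022861, 395765920/22716022861, -870685024/22716022861]; denominator coefficients [1, -1764865105/6909020778].


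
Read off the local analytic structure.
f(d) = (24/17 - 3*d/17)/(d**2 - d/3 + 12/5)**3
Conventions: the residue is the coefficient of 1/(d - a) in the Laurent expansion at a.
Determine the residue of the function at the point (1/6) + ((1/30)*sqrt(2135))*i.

The residue is -((856575/1323526211)*sqrt(2135))*i.

The factor d**2 - d/3 + 12/5 splits as (d - a)(d - a') with a = (1/6) + ((1/30)*sqrt(2135))*i, a' = (1/6) - ((1/30)*sqrt(2135))*i. At the order-3 pole a set g(d) = (d - a)^3*f(d) = [24/17 - 3*d/17] / (d - a')^3.
Order-3 pole: residue = g''(a)/2; g''((1/6) + ((1/30)*sqrt(2135))*i) = -((1713150/1323526211)*sqrt(2135))*i, so the residue is -((856575/1323526211)*sqrt(2135))*i.


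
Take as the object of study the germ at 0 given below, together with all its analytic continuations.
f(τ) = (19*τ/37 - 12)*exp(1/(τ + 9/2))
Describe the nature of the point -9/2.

The point is an essential singularity.

The exponent 1/(τ - (-9/2)) has a pole at -9/2, so exp(1/(τ - (-9/2))) takes every nonzero value near it: an essential singularity (not a pole of any order).


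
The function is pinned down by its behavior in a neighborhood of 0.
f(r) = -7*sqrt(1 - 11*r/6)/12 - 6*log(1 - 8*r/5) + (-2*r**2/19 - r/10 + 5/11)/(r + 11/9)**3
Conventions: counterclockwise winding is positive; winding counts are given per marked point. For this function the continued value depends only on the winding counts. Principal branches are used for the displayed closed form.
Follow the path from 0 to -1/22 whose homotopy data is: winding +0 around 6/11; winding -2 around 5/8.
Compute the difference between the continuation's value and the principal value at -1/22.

The rational part is single-valued and drops out of the difference; each branch term changes only by its own monodromy.
(-7/12)*sqrt(1 - r/(6/11)): winding +0 is even, the square root returns to the same sheet, contribution 0.
(-6)*log(1 - r/(5/8)): each positive loop around 5/8 adds 2*pi*i to the log, so winding -2 contributes (-6)*(-2)*2*pi*i = (24)*pi*i.
Summing the contributions at r = -1/22 gives (24)*pi*i.

Continued minus principal equals (24)*pi*i.


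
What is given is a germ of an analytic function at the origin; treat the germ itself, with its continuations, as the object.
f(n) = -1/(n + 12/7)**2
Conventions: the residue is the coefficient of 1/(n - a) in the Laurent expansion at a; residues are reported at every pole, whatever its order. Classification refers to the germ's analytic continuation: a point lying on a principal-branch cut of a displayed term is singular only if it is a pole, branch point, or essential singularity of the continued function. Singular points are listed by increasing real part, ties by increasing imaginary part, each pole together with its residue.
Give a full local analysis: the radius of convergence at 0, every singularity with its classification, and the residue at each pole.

Denominator factor (n + 12/7)^2: pole of order 2 at -12/7, modulus 12/7.
The radius of convergence is the smallest modulus among the singular points: 12/7.
At the order-2 pole -12/7 set g(n) = (n - (-12/7))^2*f(n) = -1.
Order-2 pole: residue = g'(a); g'(-12/7) = 0, so the residue is 0.

Radius of convergence at 0: 12/7.
At -12/7: a pole of order 2; residue 0.


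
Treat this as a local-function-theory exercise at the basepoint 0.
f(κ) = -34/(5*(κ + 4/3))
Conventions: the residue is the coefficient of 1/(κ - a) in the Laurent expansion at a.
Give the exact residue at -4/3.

The residue is -34/5.

At the order-1 pole -4/3 set g(κ) = (κ - (-4/3))*f(κ) = -34/5.
Simple pole: residue = g(a) at a = -4/3, which is -34/5.


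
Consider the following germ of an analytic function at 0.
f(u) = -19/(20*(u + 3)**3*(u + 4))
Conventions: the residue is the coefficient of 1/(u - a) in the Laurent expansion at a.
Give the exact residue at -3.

At the order-3 pole -3 set g(u) = (u - (-3))^3*f(u) = -19/(20*(u + 4)).
Order-3 pole: residue = g''(a)/2; g''(-3) = -19/10, so the residue is -19/20.

The residue is -19/20.


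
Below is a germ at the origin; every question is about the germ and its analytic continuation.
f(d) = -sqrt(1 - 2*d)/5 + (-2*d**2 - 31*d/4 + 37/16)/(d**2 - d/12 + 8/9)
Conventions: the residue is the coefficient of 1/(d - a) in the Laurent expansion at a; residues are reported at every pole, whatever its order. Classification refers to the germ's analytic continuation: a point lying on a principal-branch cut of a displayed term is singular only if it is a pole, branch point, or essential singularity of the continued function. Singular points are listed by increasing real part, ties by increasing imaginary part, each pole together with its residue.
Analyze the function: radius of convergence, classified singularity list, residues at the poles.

Radius of convergence at 0: 1/2.
At (1/24) - ((1/24)*sqrt(511))*i: a pole of order 1; residue (-95/24) + ((361/4088)*sqrt(511))*i.
At (1/24) + ((1/24)*sqrt(511))*i: a pole of order 1; residue (-95/24) - ((361/4088)*sqrt(511))*i.
At 1/2: an algebraic (square-root) branch point.

Denominator factor (d**2 - d/12 + 8/9): discriminant -511/144, complex-conjugate roots (1/24) + ((1/24)*sqrt(511))*i and (1/24) - ((1/24)*sqrt(511))*i; poles of order 1, moduli (2/3)*sqrt(2) and (2/3)*sqrt(2).
Branch term (-1/5)*sqrt(1 - d/(1/2)): its argument vanishes at d = 1/2, a square-root branch point, modulus 1/2.
The radius of convergence is the smallest modulus among the singular points: 1/2.
The branch term is analytic at (1/24) - ((1/24)*sqrt(511))*i and contributes nothing to the residue; only the rational part matters.
The factor d**2 - d/12 + 8/9 splits as (d - a)(d - a') with a = (1/24) - ((1/24)*sqrt(511))*i, a' = (1/24) + ((1/24)*sqrt(511))*i. At the order-1 pole a set g(d) = (d - a)*(rational part) = [-2*d**2 - 31*d/4 + 37/16] / (d - a').
Simple pole: residue = g(a) at a = (1/24) - ((1/24)*sqrt(511))*i, which is (-95/24) + ((361/4088)*sqrt(511))*i.
The branch term is analytic at (1/24) + ((1/24)*sqrt(511))*i and contributes nothing to the residue; only the rational part matters.
The factor d**2 - d/12 + 8/9 splits as (d - a)(d - a') with a = (1/24) + ((1/24)*sqrt(511))*i, a' = (1/24) - ((1/24)*sqrt(511))*i. At the order-1 pole a set g(d) = (d - a)*(rational part) = [-2*d**2 - 31*d/4 + 37/16] / (d - a').
Simple pole: residue = g(a) at a = (1/24) + ((1/24)*sqrt(511))*i, which is (-95/24) - ((361/4088)*sqrt(511))*i.
List the singular points by increasing real part (a conjugate pair: the negative imaginary part first).


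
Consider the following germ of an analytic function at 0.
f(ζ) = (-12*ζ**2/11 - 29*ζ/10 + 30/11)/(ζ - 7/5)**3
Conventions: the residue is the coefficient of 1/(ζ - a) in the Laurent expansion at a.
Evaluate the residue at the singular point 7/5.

At the order-3 pole 7/5 set g(ζ) = (ζ - (7/5))^3*f(ζ) = -12*ζ**2/11 - 29*ζ/10 + 30/11.
Order-3 pole: residue = g''(a)/2; g''(7/5) = -24/11, so the residue is -12/11.

The residue is -12/11.


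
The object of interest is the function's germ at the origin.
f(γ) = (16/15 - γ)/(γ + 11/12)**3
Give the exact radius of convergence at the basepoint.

The radius of convergence is 11/12.

Denominator factor (γ + 11/12)^3: pole of order 3 at -11/12, modulus 11/12.
The radius of convergence is the smallest modulus among the singular points: 11/12.


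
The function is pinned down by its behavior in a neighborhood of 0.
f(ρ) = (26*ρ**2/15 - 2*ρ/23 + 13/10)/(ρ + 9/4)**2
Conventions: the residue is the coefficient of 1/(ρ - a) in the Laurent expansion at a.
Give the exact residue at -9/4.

At the order-2 pole -9/4 set g(ρ) = (ρ - (-9/4))^2*f(ρ) = 26*ρ**2/15 - 2*ρ/23 + 13/10.
Order-2 pole: residue = g'(a); g'(-9/4) = -907/115, so the residue is -907/115.

The residue is -907/115.


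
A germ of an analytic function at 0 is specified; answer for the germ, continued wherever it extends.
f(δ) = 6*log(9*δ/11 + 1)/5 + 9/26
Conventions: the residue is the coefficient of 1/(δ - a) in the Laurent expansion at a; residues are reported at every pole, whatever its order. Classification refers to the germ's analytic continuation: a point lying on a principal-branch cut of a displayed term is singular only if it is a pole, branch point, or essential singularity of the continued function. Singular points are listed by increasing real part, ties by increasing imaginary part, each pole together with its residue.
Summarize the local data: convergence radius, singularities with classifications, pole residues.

Radius of convergence at 0: 11/9.
At -11/9: a logarithmic branch point.

Branch term (6/5)*log(1 - δ/(-11/9)): its argument vanishes at δ = -11/9, a logarithmic branch point, modulus 11/9.
The radius of convergence is the smallest modulus among the singular points: 11/9.


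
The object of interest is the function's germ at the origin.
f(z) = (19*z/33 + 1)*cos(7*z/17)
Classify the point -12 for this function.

There is no denominator, hence no pole anywhere.
The factor cos(7*z/17) is entire.
So the germ continues analytically to -12.

The point is a regular point.


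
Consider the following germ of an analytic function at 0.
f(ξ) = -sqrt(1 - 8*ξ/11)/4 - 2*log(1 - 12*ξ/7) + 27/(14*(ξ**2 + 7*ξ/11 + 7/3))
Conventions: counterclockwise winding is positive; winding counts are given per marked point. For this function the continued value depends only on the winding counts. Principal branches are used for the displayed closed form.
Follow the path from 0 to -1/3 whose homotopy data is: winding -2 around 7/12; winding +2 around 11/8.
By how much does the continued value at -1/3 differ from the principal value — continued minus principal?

Continued minus principal equals (8)*pi*i.

The rational part is single-valued and drops out of the difference; each branch term changes only by its own monodromy.
(-1/4)*sqrt(1 - ξ/(11/8)): winding +2 is even, the square root returns to the same sheet, contribution 0.
(-2)*log(1 - ξ/(7/12)): each positive loop around 7/12 adds 2*pi*i to the log, so winding -2 contributes (-2)*(-2)*2*pi*i = (8)*pi*i.
Summing the contributions at ξ = -1/3 gives (8)*pi*i.
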